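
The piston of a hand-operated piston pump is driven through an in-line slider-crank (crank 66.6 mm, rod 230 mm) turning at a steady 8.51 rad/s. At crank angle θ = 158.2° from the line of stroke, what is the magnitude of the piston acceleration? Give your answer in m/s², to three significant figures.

3.45

ω = 8.51 rad/s
x(θ) = r cosθ + √(L² − r² sin²θ); with ω constant, a = ω²·d²x/dθ².
d²x/dθ² = −r cosθ − r²(cos2θ)/√u − r⁴ sin²2θ/(4u^{3/2}),  u = L² − r² sin²θ = 0.0522883 m².
Substituting r = 0.0666 m, L = 0.23 m, θ = 158.2°: d²x/dθ² = +0.047594 m.
a = ω²·d²x/dθ² = (8.51)²·(+0.047594) = +3.4468 m/s²;  |a| = 3.4468 m/s².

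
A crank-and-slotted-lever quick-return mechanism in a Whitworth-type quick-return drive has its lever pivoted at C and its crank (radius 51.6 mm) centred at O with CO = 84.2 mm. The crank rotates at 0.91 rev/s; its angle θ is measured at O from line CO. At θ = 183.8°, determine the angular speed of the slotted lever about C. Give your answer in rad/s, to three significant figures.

ω = 5.718 rad/s (from 0.91 rev/s).
Crank pin A relative to C: A = (d + r cosθ, r sinθ); lever angle φ = atan2(r sinθ, d + r cosθ).
Differentiating tanφ: φ̇ = rω(d cosθ + r)/(d² + r² + 2dr cosθ).
d² + r² + 2dr cosθ = |CA|² = 0.00108186 m²;  d cosθ + r = -0.032415 m.
|ω_lever| = |0.0516·5.718·-0.032415| / 0.00108186 = 8.8398 rad/s.

8.84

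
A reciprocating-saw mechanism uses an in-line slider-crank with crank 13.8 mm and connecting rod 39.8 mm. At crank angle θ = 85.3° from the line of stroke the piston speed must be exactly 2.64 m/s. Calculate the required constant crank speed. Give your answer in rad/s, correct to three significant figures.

186

For an in-line slider-crank, |v_piston| = rω|sinθ|·[1 + r cosθ/√(L² − r² sin²θ)].
With r = 0.0138 m, L = 0.0398 m, θ = 85.3°: the bracketed kinematic factor |dx/dθ| = 0.01417 m.
ω = v/|dx/dθ| = 2.64/0.01417 = 186.31 rad/s.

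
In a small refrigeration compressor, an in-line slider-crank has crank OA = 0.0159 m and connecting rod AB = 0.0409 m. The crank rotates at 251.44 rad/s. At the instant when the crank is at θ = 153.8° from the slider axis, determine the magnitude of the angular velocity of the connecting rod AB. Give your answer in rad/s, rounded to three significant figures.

ω = 251.4 rad/s
The rod makes angle φ with the slider axis where L sinφ = r sinθ; differentiating, L cosφ·φ̇ = r ω cosθ.
L cosφ = √(L² − r² sin²θ) = 0.040293 m.
|ω_rod| = r ω |cosθ| / √(L² − r² sin²θ) = 0.0159·251.4·0.89726/0.040293 = 89.026 rad/s.

89.0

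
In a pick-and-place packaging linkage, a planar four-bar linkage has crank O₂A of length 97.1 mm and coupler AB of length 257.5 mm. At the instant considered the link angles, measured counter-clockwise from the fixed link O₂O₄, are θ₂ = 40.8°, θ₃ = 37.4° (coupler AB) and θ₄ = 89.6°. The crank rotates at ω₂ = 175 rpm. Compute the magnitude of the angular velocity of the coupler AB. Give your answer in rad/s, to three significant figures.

ω₂ = 18.33 rad/s (from 175 rpm).
Differentiating the loop-closure r₂e^{iθ₂}+r₃e^{iθ₃}=r₁+r₄e^{iθ₄} gives r₂ω₂e^{iθ₂}+r₃ω₃e^{iθ₃}=r₄ω₄e^{iθ₄}.
Eliminating the other unknown: ω₃ = r₂ω₂ sin(θ₄−θ₂) / [r₃ sin(θ₃−θ₄)].
Numerator sine = +0.75241; denominator sine = -0.79016.
Result = 0.0971·18.33·(+0.75241) / (0.2575·(-0.79016)) = -6.5804 rad/s; magnitude 6.5804 rad/s.

6.58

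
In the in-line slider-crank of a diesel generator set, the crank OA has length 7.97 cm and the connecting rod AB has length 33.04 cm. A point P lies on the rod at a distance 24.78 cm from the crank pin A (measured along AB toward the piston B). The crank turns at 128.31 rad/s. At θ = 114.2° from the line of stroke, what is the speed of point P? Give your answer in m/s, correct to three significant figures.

ω = 128.3 rad/s.  Crank-pin speed |V_A| = rω = 10.226 m/s, perpendicular to OA.
Rod angle: sinφ = −(r/L) sinθ ⇒ φ = -12.710°; ω_rod = −rω cosθ/√(L²−r²sin²θ) = +13.006 rad/s.
V_P = V_A + ω_rod × AP, with AP = 0.2478 m along the rod.
Components: V_Px = −rω sinθ − a·ω_rod·sinφ = -8.6185 m/s;  V_Py = rω cosθ + a·ω_rod·cosφ = -1.048 m/s.
|V_P| = √(V_Px² + V_Py²) = 8.682 m/s.

8.68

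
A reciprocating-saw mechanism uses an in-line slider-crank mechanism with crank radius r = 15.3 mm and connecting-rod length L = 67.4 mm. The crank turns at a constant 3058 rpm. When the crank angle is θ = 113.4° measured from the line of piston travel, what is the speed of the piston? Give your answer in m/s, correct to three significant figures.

ω = 2π·3058/60 = 320.2 rad/s
For an in-line slider-crank, x = r cosθ + √(L² − r² sin²θ), so v = −rω sinθ·[1 + r cosθ/√(L² − r² sin²θ)].
With r = 0.0153 m, L = 0.0674 m, θ = 113.4°: √(L² − r² sin²θ) = 0.065921 m.
v = −0.0153·320.2·0.91775·[1 + 0.0153·-0.39715/0.065921] = -4.0821 m/s.
|v| = 4.0821 m/s.

4.08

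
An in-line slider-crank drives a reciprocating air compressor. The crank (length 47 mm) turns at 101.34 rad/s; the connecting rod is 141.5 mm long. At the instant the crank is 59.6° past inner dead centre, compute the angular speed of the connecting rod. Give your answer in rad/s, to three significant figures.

ω = 101.3 rad/s
The rod makes angle φ with the slider axis where L sinφ = r sinθ; differentiating, L cosφ·φ̇ = r ω cosθ.
L cosφ = √(L² − r² sin²θ) = 0.13557 m.
|ω_rod| = r ω |cosθ| / √(L² − r² sin²θ) = 0.047·101.3·0.50603/0.13557 = 17.779 rad/s.

17.8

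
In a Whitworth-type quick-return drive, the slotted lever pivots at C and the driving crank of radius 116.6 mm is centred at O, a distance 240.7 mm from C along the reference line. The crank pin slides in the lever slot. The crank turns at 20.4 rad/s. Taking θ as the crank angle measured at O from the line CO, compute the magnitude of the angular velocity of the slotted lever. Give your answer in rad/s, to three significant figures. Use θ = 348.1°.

6.62

ω = 20.4 rad/s
Crank pin A relative to C: A = (d + r cosθ, r sinθ); lever angle φ = atan2(r sinθ, d + r cosθ).
Differentiating tanφ: φ̇ = rω(d cosθ + r)/(d² + r² + 2dr cosθ).
d² + r² + 2dr cosθ = |CA|² = 0.126457 m²;  d cosθ + r = +0.35213 m.
|ω_lever| = |0.1166·20.4·+0.35213| / 0.126457 = 6.6235 rad/s.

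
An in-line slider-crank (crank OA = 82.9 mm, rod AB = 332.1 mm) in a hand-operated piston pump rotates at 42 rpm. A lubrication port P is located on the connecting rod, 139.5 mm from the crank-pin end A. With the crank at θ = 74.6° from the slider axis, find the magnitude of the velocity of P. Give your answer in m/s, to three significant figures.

0.366

ω = 4.398 rad/s.  Crank-pin speed |V_A| = rω = 0.36461 m/s, perpendicular to OA.
Rod angle: sinφ = −(r/L) sinθ ⇒ φ = -13.926°; ω_rod = −rω cosθ/√(L²−r²sin²θ) = -0.30038 rad/s.
V_P = V_A + ω_rod × AP, with AP = 0.1395 m along the rod.
Components: V_Px = −rω sinθ − a·ω_rod·sinφ = -0.36161 m/s;  V_Py = rω cosθ + a·ω_rod·cosφ = +0.056153 m/s.
|V_P| = √(V_Px² + V_Py²) = 0.36594 m/s.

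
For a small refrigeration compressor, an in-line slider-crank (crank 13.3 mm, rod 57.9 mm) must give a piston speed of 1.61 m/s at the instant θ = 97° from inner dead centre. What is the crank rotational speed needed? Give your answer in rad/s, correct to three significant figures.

For an in-line slider-crank, |v_piston| = rω|sinθ|·[1 + r cosθ/√(L² − r² sin²θ)].
With r = 0.0133 m, L = 0.0579 m, θ = 97°: the bracketed kinematic factor |dx/dθ| = 0.012821 m.
ω = v/|dx/dθ| = 1.61/0.012821 = 125.57 rad/s.

126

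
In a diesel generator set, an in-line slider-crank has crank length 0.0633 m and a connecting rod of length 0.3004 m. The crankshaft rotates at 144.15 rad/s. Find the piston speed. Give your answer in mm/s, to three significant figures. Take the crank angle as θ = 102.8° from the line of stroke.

8470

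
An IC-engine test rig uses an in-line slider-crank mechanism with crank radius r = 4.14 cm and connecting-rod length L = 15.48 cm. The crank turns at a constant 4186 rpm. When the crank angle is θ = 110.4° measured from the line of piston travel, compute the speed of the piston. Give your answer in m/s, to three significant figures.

15.4

ω = 2π·4186/60 = 438.4 rad/s
For an in-line slider-crank, x = r cosθ + √(L² − r² sin²θ), so v = −rω sinθ·[1 + r cosθ/√(L² − r² sin²θ)].
With r = 0.0414 m, L = 0.1548 m, θ = 110.4°: √(L² − r² sin²θ) = 0.14986 m.
v = −0.0414·438.4·0.93728·[1 + 0.0414·-0.34857/0.14986] = -15.372 m/s.
|v| = 15.372 m/s.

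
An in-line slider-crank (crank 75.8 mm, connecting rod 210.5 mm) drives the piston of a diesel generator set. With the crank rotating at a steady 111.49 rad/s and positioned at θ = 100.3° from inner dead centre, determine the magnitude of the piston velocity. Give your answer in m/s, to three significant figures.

ω = 111.5 rad/s
For an in-line slider-crank, x = r cosθ + √(L² − r² sin²θ), so v = −rω sinθ·[1 + r cosθ/√(L² − r² sin²θ)].
With r = 0.0758 m, L = 0.2105 m, θ = 100.3°: √(L² − r² sin²θ) = 0.19685 m.
v = −0.0758·111.5·0.98389·[1 + 0.0758·-0.17880/0.19685] = -7.7423 m/s.
|v| = 7.7423 m/s.

7.74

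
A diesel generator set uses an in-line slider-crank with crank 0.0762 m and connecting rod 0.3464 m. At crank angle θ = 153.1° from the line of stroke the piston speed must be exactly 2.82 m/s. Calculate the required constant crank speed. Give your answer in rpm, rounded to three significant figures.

For an in-line slider-crank, |v_piston| = rω|sinθ|·[1 + r cosθ/√(L² − r² sin²θ)].
With r = 0.0762 m, L = 0.3464 m, θ = 153.1°: the bracketed kinematic factor |dx/dθ| = 0.027679 m.
ω = v/|dx/dθ| = 2.82/0.027679 = 101.88 rad/s.
N = 60ω/(2π) = 972.92 rpm.

973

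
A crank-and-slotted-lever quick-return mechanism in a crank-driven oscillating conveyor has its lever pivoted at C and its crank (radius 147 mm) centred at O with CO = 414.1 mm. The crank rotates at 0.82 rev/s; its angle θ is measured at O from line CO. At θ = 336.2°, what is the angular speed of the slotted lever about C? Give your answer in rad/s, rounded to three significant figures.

ω = 5.152 rad/s (from 0.82 rev/s).
Crank pin A relative to C: A = (d + r cosθ, r sinθ); lever angle φ = atan2(r sinθ, d + r cosθ).
Differentiating tanφ: φ̇ = rω(d cosθ + r)/(d² + r² + 2dr cosθ).
d² + r² + 2dr cosθ = |CA|² = 0.30448 m²;  d cosθ + r = +0.52588 m.
|ω_lever| = |0.147·5.152·+0.52588| / 0.30448 = 1.3081 rad/s.

1.31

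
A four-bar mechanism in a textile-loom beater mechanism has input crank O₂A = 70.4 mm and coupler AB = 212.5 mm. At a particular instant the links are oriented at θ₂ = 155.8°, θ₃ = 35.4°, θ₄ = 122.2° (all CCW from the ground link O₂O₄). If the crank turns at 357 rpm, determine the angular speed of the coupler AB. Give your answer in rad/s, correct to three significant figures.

ω₂ = 37.38 rad/s (from 357 rpm).
Differentiating the loop-closure r₂e^{iθ₂}+r₃e^{iθ₃}=r₁+r₄e^{iθ₄} gives r₂ω₂e^{iθ₂}+r₃ω₃e^{iθ₃}=r₄ω₄e^{iθ₄}.
Eliminating the other unknown: ω₃ = r₂ω₂ sin(θ₄−θ₂) / [r₃ sin(θ₃−θ₄)].
Numerator sine = -0.55339; denominator sine = -0.99844.
Result = 0.0704·37.38·(-0.55339) / (0.2125·(-0.99844)) = +6.8647 rad/s; magnitude 6.8647 rad/s.

6.86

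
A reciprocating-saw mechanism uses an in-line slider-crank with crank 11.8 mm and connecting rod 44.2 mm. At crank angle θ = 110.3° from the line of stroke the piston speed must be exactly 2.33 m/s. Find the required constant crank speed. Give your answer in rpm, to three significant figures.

2220

For an in-line slider-crank, |v_piston| = rω|sinθ|·[1 + r cosθ/√(L² − r² sin²θ)].
With r = 0.0118 m, L = 0.0442 m, θ = 110.3°: the bracketed kinematic factor |dx/dθ| = 0.010008 m.
ω = v/|dx/dθ| = 2.33/0.010008 = 232.81 rad/s.
N = 60ω/(2π) = 2223.1 rpm.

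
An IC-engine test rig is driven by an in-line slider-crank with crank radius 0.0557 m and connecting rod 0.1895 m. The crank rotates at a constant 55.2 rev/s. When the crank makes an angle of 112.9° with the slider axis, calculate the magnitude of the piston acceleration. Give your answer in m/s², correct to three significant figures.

ω = 2π·55.2 = 346.8 rad/s
x(θ) = r cosθ + √(L² − r² sin²θ); with ω constant, a = ω²·d²x/dθ².
d²x/dθ² = −r cosθ − r²(cos2θ)/√u − r⁴ sin²2θ/(4u^{3/2}),  u = L² − r² sin²θ = 0.0332775 m².
Substituting r = 0.0557 m, L = 0.1895 m, θ = 112.9°: d²x/dθ² = +0.033327 m.
a = ω²·d²x/dθ² = (346.8)²·(+0.033327) = +4009 m/s²;  |a| = 4009 m/s².

4010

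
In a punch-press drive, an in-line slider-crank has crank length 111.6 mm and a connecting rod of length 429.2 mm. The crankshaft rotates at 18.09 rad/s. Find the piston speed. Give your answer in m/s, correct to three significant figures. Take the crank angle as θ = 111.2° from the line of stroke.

ω = 18.09 rad/s
For an in-line slider-crank, x = r cosθ + √(L² − r² sin²θ), so v = −rω sinθ·[1 + r cosθ/√(L² − r² sin²θ)].
With r = 0.1116 m, L = 0.4292 m, θ = 111.2°: √(L² − r² sin²θ) = 0.4164 m.
v = −0.1116·18.09·0.93232·[1 + 0.1116·-0.36162/0.4164] = -1.6998 m/s.
|v| = 1.6998 m/s.

1.70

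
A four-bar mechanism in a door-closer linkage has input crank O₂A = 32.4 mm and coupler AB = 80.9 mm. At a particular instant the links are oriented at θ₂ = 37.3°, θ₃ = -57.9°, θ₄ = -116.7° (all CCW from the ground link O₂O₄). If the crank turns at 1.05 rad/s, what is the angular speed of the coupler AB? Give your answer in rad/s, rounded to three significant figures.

ω₂ = 1.05 rad/s
Differentiating the loop-closure r₂e^{iθ₂}+r₃e^{iθ₃}=r₁+r₄e^{iθ₄} gives r₂ω₂e^{iθ₂}+r₃ω₃e^{iθ₃}=r₄ω₄e^{iθ₄}.
Eliminating the other unknown: ω₃ = r₂ω₂ sin(θ₄−θ₂) / [r₃ sin(θ₃−θ₄)].
Numerator sine = -0.43837; denominator sine = +0.85536.
Result = 0.0324·1.05·(-0.43837) / (0.0809·(+0.85536)) = -0.21551 rad/s; magnitude 0.21551 rad/s.

0.216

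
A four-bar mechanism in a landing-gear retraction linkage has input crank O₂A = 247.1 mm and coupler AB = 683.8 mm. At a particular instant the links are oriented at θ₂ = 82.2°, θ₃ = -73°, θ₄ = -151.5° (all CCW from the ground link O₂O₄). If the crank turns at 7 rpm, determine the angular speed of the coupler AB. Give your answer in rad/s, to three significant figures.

ω₂ = 0.733 rad/s (from 7 rpm).
Differentiating the loop-closure r₂e^{iθ₂}+r₃e^{iθ₃}=r₁+r₄e^{iθ₄} gives r₂ω₂e^{iθ₂}+r₃ω₃e^{iθ₃}=r₄ω₄e^{iθ₄}.
Eliminating the other unknown: ω₃ = r₂ω₂ sin(θ₄−θ₂) / [r₃ sin(θ₃−θ₄)].
Numerator sine = +0.80593; denominator sine = +0.97992.
Result = 0.2471·0.733·(+0.80593) / (0.6838·(+0.97992)) = +0.21786 rad/s; magnitude 0.21786 rad/s.

0.218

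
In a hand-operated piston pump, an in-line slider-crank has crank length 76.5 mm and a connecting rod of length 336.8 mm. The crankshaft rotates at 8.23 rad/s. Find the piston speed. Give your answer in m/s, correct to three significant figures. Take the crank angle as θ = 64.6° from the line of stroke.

0.625

ω = 8.23 rad/s
For an in-line slider-crank, x = r cosθ + √(L² − r² sin²θ), so v = −rω sinθ·[1 + r cosθ/√(L² − r² sin²θ)].
With r = 0.0765 m, L = 0.3368 m, θ = 64.6°: √(L² − r² sin²θ) = 0.32963 m.
v = −0.0765·8.23·0.90334·[1 + 0.0765·0.42894/0.32963] = -0.62535 m/s.
|v| = 0.62535 m/s.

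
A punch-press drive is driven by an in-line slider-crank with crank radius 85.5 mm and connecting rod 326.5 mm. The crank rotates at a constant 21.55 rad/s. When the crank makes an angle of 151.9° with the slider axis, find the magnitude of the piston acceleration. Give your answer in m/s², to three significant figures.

ω = 21.55 rad/s
x(θ) = r cosθ + √(L² − r² sin²θ); with ω constant, a = ω²·d²x/dθ².
d²x/dθ² = −r cosθ − r²(cos2θ)/√u − r⁴ sin²2θ/(4u^{3/2}),  u = L² − r² sin²θ = 0.10498 m².
Substituting r = 0.0855 m, L = 0.3265 m, θ = 151.9°: d²x/dθ² = +0.062599 m.
a = ω²·d²x/dθ² = (21.55)²·(+0.062599) = +29.071 m/s²;  |a| = 29.071 m/s².

29.1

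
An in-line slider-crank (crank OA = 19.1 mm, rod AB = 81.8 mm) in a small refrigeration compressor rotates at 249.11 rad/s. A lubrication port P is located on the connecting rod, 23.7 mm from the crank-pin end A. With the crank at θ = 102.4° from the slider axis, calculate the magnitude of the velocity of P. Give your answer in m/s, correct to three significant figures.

4.63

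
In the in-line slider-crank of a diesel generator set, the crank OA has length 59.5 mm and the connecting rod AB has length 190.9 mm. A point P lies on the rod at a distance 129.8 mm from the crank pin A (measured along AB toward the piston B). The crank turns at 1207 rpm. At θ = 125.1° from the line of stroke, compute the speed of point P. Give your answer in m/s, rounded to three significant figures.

5.55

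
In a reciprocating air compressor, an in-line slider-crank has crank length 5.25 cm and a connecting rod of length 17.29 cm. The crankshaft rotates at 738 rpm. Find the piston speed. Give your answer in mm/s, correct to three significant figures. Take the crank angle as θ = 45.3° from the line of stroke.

3510

ω = 2π·738/60 = 77.28 rad/s
For an in-line slider-crank, x = r cosθ + √(L² − r² sin²θ), so v = −rω sinθ·[1 + r cosθ/√(L² − r² sin²θ)].
With r = 0.0525 m, L = 0.1729 m, θ = 45.3°: √(L² − r² sin²θ) = 0.16882 m.
v = −0.0525·77.28·0.71080·[1 + 0.0525·0.70339/0.16882] = -3.5148 m/s.
|v| = 3.5148 m/s = 3514.8 mm/s.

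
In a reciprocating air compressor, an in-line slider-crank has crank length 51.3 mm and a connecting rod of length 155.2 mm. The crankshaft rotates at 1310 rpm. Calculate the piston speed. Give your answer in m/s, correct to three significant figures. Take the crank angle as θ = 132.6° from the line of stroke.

3.99

ω = 2π·1310/60 = 137.2 rad/s
For an in-line slider-crank, x = r cosθ + √(L² − r² sin²θ), so v = −rω sinθ·[1 + r cosθ/√(L² − r² sin²θ)].
With r = 0.0513 m, L = 0.1552 m, θ = 132.6°: √(L² − r² sin²θ) = 0.15054 m.
v = −0.0513·137.2·0.73610·[1 + 0.0513·-0.67688/0.15054] = -3.9854 m/s.
|v| = 3.9854 m/s.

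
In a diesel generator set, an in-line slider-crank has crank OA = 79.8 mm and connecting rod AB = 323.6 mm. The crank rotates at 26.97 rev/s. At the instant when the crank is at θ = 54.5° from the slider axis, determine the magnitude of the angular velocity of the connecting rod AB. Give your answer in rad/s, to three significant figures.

ω = 169.5 rad/s (converted from 26.97 rev/s).
The rod makes angle φ with the slider axis where L sinφ = r sinθ; differentiating, L cosφ·φ̇ = r ω cosθ.
L cosφ = √(L² − r² sin²θ) = 0.31701 m.
|ω_rod| = r ω |cosθ| / √(L² − r² sin²θ) = 0.0798·169.5·0.58070/0.31701 = 24.771 rad/s.

24.8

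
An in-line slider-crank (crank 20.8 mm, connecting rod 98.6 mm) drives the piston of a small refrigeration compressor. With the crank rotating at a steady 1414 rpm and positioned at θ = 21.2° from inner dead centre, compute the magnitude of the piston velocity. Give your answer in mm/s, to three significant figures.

1330

ω = 2π·1414/60 = 148.1 rad/s
For an in-line slider-crank, x = r cosθ + √(L² − r² sin²θ), so v = −rω sinθ·[1 + r cosθ/√(L² − r² sin²θ)].
With r = 0.0208 m, L = 0.0986 m, θ = 21.2°: √(L² − r² sin²θ) = 0.098313 m.
v = −0.0208·148.1·0.36162·[1 + 0.0208·0.93232/0.098313] = -1.3335 m/s.
|v| = 1.3335 m/s = 1333.5 mm/s.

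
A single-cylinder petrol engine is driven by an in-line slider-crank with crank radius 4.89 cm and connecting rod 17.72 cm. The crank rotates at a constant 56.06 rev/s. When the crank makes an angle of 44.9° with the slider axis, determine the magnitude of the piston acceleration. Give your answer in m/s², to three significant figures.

4340

ω = 2π·56.1 = 352.2 rad/s
x(θ) = r cosθ + √(L² − r² sin²θ); with ω constant, a = ω²·d²x/dθ².
d²x/dθ² = −r cosθ − r²(cos2θ)/√u − r⁴ sin²2θ/(4u^{3/2}),  u = L² − r² sin²θ = 0.0302084 m².
Substituting r = 0.0489 m, L = 0.1772 m, θ = 44.9°: d²x/dθ² = -0.034958 m.
a = ω²·d²x/dθ² = (352.2)²·(-0.034958) = -4337.2 m/s²;  |a| = 4337.2 m/s².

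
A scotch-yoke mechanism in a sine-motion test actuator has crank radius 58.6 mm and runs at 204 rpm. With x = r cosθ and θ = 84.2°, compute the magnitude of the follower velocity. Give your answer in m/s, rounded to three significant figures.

ω = 21.36 rad/s (from 204 rpm).
x = r cosθ ⇒ ẋ = −rω sinθ.
|v| = rω|sinθ| = 0.0586·21.36·|sin 84.2°| = 1.2455 m/s.

1.25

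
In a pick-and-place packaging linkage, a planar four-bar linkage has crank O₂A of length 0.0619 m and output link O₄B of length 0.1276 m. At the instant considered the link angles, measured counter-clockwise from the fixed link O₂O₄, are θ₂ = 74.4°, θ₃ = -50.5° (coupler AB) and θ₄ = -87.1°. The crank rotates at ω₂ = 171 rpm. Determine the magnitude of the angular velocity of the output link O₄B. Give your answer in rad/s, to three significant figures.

ω₂ = 17.91 rad/s (from 171 rpm).
Differentiating the loop-closure r₂e^{iθ₂}+r₃e^{iθ₃}=r₁+r₄e^{iθ₄} gives r₂ω₂e^{iθ₂}+r₃ω₃e^{iθ₃}=r₄ω₄e^{iθ₄}.
Eliminating the other unknown: ω₄ = r₂ω₂ sin(θ₂−θ₃) / [r₄ sin(θ₄−θ₃)].
Numerator sine = +0.82015; denominator sine = -0.59622.
Result = 0.0619·17.91·(+0.82015) / (0.1276·(-0.59622)) = -11.949 rad/s; magnitude 11.949 rad/s.

11.9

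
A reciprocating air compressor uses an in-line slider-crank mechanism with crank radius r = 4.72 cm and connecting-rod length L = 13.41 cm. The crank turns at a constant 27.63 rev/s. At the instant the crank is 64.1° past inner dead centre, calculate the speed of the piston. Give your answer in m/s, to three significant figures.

8.57

ω = 2π·27.6 = 173.6 rad/s
For an in-line slider-crank, x = r cosθ + √(L² − r² sin²θ), so v = −rω sinθ·[1 + r cosθ/√(L² − r² sin²θ)].
With r = 0.0472 m, L = 0.1341 m, θ = 64.1°: √(L² − r² sin²θ) = 0.1272 m.
v = −0.0472·173.6·0.89956·[1 + 0.0472·0.43680/0.1272] = -8.5658 m/s.
|v| = 8.5658 m/s.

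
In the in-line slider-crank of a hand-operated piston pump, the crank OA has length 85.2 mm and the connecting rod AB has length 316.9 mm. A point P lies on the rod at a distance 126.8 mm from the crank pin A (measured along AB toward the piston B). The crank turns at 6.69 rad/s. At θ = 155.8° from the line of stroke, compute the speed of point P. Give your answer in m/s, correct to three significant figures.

0.376

ω = 6.69 rad/s.  Crank-pin speed |V_A| = rω = 0.56999 m/s, perpendicular to OA.
Rod angle: sinφ = −(r/L) sinθ ⇒ φ = -6.327°; ω_rod = −rω cosθ/√(L²−r²sin²θ) = +1.6506 rad/s.
V_P = V_A + ω_rod × AP, with AP = 0.1268 m along the rod.
Components: V_Px = −rω sinθ − a·ω_rod·sinφ = -0.21058 m/s;  V_Py = rω cosθ + a·ω_rod·cosφ = -0.31187 m/s.
|V_P| = √(V_Px² + V_Py²) = 0.37631 m/s.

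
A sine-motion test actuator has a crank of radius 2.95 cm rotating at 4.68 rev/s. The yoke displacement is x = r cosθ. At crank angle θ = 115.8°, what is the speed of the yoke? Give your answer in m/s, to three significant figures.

0.781

ω = 29.41 rad/s (from 4.68 rev/s).
x = r cosθ ⇒ ẋ = −rω sinθ.
|v| = rω|sinθ| = 0.0295·29.41·|sin 115.8°| = 0.78099 m/s.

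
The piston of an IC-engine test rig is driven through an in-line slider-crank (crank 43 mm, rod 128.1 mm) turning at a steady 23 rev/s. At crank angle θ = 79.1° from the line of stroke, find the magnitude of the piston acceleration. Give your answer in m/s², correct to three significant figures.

125

ω = 2π·23 = 144.5 rad/s
x(θ) = r cosθ + √(L² − r² sin²θ); with ω constant, a = ω²·d²x/dθ².
d²x/dθ² = −r cosθ − r²(cos2θ)/√u − r⁴ sin²2θ/(4u^{3/2}),  u = L² − r² sin²θ = 0.0146267 m².
Substituting r = 0.043 m, L = 0.1281 m, θ = 79.1°: d²x/dθ² = +0.0059974 m.
a = ω²·d²x/dθ² = (144.5)²·(+0.0059974) = +125.25 m/s²;  |a| = 125.25 m/s².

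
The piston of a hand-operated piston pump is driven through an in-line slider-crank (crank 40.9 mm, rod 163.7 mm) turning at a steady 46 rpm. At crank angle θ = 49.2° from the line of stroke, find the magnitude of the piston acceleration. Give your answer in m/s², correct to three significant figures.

ω = 2π·46/60 = 4.817 rad/s
x(θ) = r cosθ + √(L² − r² sin²θ); with ω constant, a = ω²·d²x/dθ².
d²x/dθ² = −r cosθ − r²(cos2θ)/√u − r⁴ sin²2θ/(4u^{3/2}),  u = L² − r² sin²θ = 0.0258391 m².
Substituting r = 0.0409 m, L = 0.1637 m, θ = 49.2°: d²x/dθ² = -0.02537 m.
a = ω²·d²x/dθ² = (4.817)²·(-0.02537) = -0.58869 m/s²;  |a| = 0.58869 m/s².

0.589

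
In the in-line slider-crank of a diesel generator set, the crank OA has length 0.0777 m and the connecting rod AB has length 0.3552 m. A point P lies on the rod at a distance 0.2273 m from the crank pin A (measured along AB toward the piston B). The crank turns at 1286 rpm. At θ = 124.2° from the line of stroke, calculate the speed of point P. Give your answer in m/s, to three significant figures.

ω = 134.7 rad/s.  Crank-pin speed |V_A| = rω = 10.464 m/s, perpendicular to OA.
Rod angle: sinφ = −(r/L) sinθ ⇒ φ = -10.424°; ω_rod = −rω cosθ/√(L²−r²sin²θ) = +16.836 rad/s.
V_P = V_A + ω_rod × AP, with AP = 0.2273 m along the rod.
Components: V_Px = −rω sinθ − a·ω_rod·sinφ = -7.9621 m/s;  V_Py = rω cosθ + a·ω_rod·cosφ = -2.1178 m/s.
|V_P| = √(V_Px² + V_Py²) = 8.2389 m/s.

8.24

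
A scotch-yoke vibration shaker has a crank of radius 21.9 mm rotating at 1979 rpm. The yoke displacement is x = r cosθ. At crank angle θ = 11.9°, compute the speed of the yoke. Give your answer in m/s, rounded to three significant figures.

0.936

ω = 207.2 rad/s (from 1979 rpm).
x = r cosθ ⇒ ẋ = −rω sinθ.
|v| = rω|sinθ| = 0.0219·207.2·|sin 11.9°| = 0.93587 m/s.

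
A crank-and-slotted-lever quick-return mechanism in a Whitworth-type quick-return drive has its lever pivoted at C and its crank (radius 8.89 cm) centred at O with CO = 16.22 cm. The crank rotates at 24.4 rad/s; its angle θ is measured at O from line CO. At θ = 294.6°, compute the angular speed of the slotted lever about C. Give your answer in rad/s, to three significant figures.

7.34

ω = 24.4 rad/s
Crank pin A relative to C: A = (d + r cosθ, r sinθ); lever angle φ = atan2(r sinθ, d + r cosθ).
Differentiating tanφ: φ̇ = rω(d cosθ + r)/(d² + r² + 2dr cosθ).
d² + r² + 2dr cosθ = |CA|² = 0.0462172 m²;  d cosθ + r = +0.15642 m.
|ω_lever| = |0.0889·24.4·+0.15642| / 0.0462172 = 7.3415 rad/s.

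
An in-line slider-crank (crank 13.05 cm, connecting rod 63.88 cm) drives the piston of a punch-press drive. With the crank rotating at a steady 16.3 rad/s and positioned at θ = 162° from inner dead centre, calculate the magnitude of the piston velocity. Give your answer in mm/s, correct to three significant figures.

ω = 16.3 rad/s
For an in-line slider-crank, x = r cosθ + √(L² − r² sin²θ), so v = −rω sinθ·[1 + r cosθ/√(L² − r² sin²θ)].
With r = 0.1305 m, L = 0.6388 m, θ = 162°: √(L² − r² sin²θ) = 0.63753 m.
v = −0.1305·16.3·0.30902·[1 + 0.1305·-0.95106/0.63753] = -0.52936 m/s.
|v| = 0.52936 m/s = 529.36 mm/s.

529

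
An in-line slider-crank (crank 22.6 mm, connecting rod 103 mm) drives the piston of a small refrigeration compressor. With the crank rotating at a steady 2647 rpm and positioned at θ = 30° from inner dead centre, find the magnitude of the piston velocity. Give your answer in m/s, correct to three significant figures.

3.73

ω = 2π·2647/60 = 277.2 rad/s
For an in-line slider-crank, x = r cosθ + √(L² − r² sin²θ), so v = −rω sinθ·[1 + r cosθ/√(L² − r² sin²θ)].
With r = 0.0226 m, L = 0.103 m, θ = 30°: √(L² − r² sin²θ) = 0.10238 m.
v = −0.0226·277.2·0.50000·[1 + 0.0226·0.86603/0.10238] = -3.7311 m/s.
|v| = 3.7311 m/s.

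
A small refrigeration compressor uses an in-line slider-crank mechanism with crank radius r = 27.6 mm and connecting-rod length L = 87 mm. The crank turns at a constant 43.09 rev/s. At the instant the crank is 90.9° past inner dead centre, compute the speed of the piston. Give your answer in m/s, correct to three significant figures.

ω = 2π·43.1 = 270.7 rad/s
For an in-line slider-crank, x = r cosθ + √(L² − r² sin²θ), so v = −rω sinθ·[1 + r cosθ/√(L² − r² sin²θ)].
With r = 0.0276 m, L = 0.087 m, θ = 90.9°: √(L² − r² sin²θ) = 0.082507 m.
v = −0.0276·270.7·0.99988·[1 + 0.0276·-0.01571/0.082507] = -7.4323 m/s.
|v| = 7.4323 m/s.

7.43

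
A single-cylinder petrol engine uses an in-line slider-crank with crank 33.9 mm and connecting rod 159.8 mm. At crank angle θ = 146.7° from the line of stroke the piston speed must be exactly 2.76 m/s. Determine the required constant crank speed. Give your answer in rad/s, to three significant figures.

181

For an in-line slider-crank, |v_piston| = rω|sinθ|·[1 + r cosθ/√(L² − r² sin²θ)].
With r = 0.0339 m, L = 0.1598 m, θ = 146.7°: the bracketed kinematic factor |dx/dθ| = 0.015289 m.
ω = v/|dx/dθ| = 2.76/0.015289 = 180.52 rad/s.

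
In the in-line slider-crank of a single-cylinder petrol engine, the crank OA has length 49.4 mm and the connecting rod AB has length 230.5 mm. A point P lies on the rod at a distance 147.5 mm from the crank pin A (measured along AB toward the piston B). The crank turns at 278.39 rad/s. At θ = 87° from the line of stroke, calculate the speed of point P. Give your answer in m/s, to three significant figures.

ω = 278.4 rad/s.  Crank-pin speed |V_A| = rω = 13.752 m/s, perpendicular to OA.
Rod angle: sinφ = −(r/L) sinθ ⇒ φ = -12.358°; ω_rod = −rω cosθ/√(L²−r²sin²θ) = -3.1966 rad/s.
V_P = V_A + ω_rod × AP, with AP = 0.1475 m along the rod.
Components: V_Px = −rω sinθ − a·ω_rod·sinφ = -13.835 m/s;  V_Py = rω cosθ + a·ω_rod·cosφ = +0.25917 m/s.
|V_P| = √(V_Px² + V_Py²) = 13.837 m/s.

13.8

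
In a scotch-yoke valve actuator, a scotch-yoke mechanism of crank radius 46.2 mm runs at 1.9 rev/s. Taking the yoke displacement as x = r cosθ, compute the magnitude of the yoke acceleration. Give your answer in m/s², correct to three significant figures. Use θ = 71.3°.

ω = 11.94 rad/s (from 1.9 rev/s).
x = r cosθ ⇒ ẍ = −rω² cosθ (ω constant).
|a| = rω²|cosθ| = 0.0462·(11.94)²·|cos 71.3°| = 2.111 m/s².

2.11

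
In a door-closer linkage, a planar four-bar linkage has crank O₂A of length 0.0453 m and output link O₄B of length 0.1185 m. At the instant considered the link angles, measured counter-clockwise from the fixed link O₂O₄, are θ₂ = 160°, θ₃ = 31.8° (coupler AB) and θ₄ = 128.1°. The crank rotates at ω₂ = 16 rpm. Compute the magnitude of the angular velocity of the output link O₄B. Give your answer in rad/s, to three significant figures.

0.506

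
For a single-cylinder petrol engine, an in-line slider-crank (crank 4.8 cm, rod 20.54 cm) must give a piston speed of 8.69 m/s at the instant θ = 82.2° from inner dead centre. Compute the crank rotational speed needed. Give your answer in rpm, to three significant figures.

For an in-line slider-crank, |v_piston| = rω|sinθ|·[1 + r cosθ/√(L² − r² sin²θ)].
With r = 0.048 m, L = 0.2054 m, θ = 82.2°: the bracketed kinematic factor |dx/dθ| = 0.049106 m.
ω = v/|dx/dθ| = 8.69/0.049106 = 176.96 rad/s.
N = 60ω/(2π) = 1689.9 rpm.

1690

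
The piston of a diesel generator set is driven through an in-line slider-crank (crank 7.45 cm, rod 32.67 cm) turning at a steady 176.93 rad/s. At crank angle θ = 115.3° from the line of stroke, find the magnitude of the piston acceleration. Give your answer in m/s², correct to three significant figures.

ω = 176.9 rad/s
x(θ) = r cosθ + √(L² − r² sin²θ); with ω constant, a = ω²·d²x/dθ².
d²x/dθ² = −r cosθ − r²(cos2θ)/√u − r⁴ sin²2θ/(4u^{3/2}),  u = L² − r² sin²θ = 0.102196 m².
Substituting r = 0.0745 m, L = 0.3267 m, θ = 115.3°: d²x/dθ² = +0.042717 m.
a = ω²·d²x/dθ² = (176.9)²·(+0.042717) = +1337.2 m/s²;  |a| = 1337.2 m/s².

1340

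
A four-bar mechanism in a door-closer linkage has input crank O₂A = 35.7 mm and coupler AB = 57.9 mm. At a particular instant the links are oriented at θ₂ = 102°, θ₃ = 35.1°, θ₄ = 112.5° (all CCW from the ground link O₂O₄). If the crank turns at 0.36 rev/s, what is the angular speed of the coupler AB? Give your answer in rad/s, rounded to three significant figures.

0.260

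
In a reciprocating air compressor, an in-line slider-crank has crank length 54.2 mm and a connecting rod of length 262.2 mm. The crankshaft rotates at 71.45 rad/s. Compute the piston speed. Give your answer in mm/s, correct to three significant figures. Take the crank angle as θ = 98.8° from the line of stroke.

3700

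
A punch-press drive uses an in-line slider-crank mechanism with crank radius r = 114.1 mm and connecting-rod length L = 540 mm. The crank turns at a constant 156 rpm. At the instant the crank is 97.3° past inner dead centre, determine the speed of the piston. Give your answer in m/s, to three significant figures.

1.80

ω = 2π·156/60 = 16.34 rad/s
For an in-line slider-crank, x = r cosθ + √(L² − r² sin²θ), so v = −rω sinθ·[1 + r cosθ/√(L² − r² sin²θ)].
With r = 0.1141 m, L = 0.54 m, θ = 97.3°: √(L² − r² sin²θ) = 0.52801 m.
v = −0.1141·16.34·0.99189·[1 + 0.1141·-0.12706/0.52801] = -1.7981 m/s.
|v| = 1.7981 m/s.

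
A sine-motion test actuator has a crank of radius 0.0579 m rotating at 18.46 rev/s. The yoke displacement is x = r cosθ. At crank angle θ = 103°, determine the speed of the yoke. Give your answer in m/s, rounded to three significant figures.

6.54

ω = 116 rad/s (from 18.46 rev/s).
x = r cosθ ⇒ ẋ = −rω sinθ.
|v| = rω|sinθ| = 0.0579·116·|sin 103°| = 6.5436 m/s.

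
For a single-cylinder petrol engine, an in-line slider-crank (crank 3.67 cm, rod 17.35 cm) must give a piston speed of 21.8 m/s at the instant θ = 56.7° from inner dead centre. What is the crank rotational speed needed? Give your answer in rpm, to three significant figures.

For an in-line slider-crank, |v_piston| = rω|sinθ|·[1 + r cosθ/√(L² − r² sin²θ)].
With r = 0.0367 m, L = 0.1735 m, θ = 56.7°: the bracketed kinematic factor |dx/dθ| = 0.034293 m.
ω = v/|dx/dθ| = 21.8/0.034293 = 635.69 rad/s.
N = 60ω/(2π) = 6070.4 rpm.

6070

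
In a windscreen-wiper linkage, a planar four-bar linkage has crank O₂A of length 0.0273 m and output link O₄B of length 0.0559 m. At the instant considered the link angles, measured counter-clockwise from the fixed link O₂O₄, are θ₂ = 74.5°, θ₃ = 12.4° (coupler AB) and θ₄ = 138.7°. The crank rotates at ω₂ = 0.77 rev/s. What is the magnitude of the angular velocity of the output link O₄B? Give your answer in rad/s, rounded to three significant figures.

2.59

ω₂ = 4.838 rad/s (from 0.77 rev/s).
Differentiating the loop-closure r₂e^{iθ₂}+r₃e^{iθ₃}=r₁+r₄e^{iθ₄} gives r₂ω₂e^{iθ₂}+r₃ω₃e^{iθ₃}=r₄ω₄e^{iθ₄}.
Eliminating the other unknown: ω₄ = r₂ω₂ sin(θ₂−θ₃) / [r₄ sin(θ₄−θ₃)].
Numerator sine = +0.88377; denominator sine = +0.80593.
Result = 0.0273·4.838·(+0.88377) / (0.0559·(+0.80593)) = +2.591 rad/s; magnitude 2.591 rad/s.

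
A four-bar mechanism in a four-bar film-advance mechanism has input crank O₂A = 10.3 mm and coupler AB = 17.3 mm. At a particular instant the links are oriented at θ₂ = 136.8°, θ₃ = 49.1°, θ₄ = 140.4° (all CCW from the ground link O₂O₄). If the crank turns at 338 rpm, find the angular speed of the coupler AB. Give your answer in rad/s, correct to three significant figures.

ω₂ = 35.4 rad/s (from 338 rpm).
Differentiating the loop-closure r₂e^{iθ₂}+r₃e^{iθ₃}=r₁+r₄e^{iθ₄} gives r₂ω₂e^{iθ₂}+r₃ω₃e^{iθ₃}=r₄ω₄e^{iθ₄}.
Eliminating the other unknown: ω₃ = r₂ω₂ sin(θ₄−θ₂) / [r₃ sin(θ₃−θ₄)].
Numerator sine = +0.06279; denominator sine = -0.99974.
Result = 0.0103·35.4·(+0.06279) / (0.0173·(-0.99974)) = -1.3236 rad/s; magnitude 1.3236 rad/s.

1.32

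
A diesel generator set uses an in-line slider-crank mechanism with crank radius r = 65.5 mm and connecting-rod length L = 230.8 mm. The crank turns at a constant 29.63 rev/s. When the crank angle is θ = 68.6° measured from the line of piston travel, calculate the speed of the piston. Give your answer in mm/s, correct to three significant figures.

12600

ω = 2π·29.6 = 186.2 rad/s
For an in-line slider-crank, x = r cosθ + √(L² − r² sin²θ), so v = −rω sinθ·[1 + r cosθ/√(L² − r² sin²θ)].
With r = 0.0655 m, L = 0.2308 m, θ = 68.6°: √(L² − r² sin²θ) = 0.2226 m.
v = −0.0655·186.2·0.93106·[1 + 0.0655·0.36488/0.2226] = -12.572 m/s.
|v| = 12.572 m/s = 12572 mm/s.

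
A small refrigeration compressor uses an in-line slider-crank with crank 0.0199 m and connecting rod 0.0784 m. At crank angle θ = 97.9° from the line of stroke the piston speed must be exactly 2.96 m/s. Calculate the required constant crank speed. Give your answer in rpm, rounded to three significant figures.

1490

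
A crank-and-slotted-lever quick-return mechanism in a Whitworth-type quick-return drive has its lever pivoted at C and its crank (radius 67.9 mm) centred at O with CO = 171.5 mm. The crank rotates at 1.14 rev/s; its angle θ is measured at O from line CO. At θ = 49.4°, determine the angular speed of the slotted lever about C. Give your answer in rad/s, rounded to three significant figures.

1.78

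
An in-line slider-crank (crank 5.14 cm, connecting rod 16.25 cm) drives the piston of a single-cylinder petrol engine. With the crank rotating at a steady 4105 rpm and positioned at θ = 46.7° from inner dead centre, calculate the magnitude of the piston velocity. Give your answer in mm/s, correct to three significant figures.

19700

ω = 2π·4105/60 = 429.9 rad/s
For an in-line slider-crank, x = r cosθ + √(L² − r² sin²θ), so v = −rω sinθ·[1 + r cosθ/√(L² − r² sin²θ)].
With r = 0.0514 m, L = 0.1625 m, θ = 46.7°: √(L² − r² sin²θ) = 0.15814 m.
v = −0.0514·429.9·0.72777·[1 + 0.0514·0.68582/0.15814] = -19.665 m/s.
|v| = 19.665 m/s = 19665 mm/s.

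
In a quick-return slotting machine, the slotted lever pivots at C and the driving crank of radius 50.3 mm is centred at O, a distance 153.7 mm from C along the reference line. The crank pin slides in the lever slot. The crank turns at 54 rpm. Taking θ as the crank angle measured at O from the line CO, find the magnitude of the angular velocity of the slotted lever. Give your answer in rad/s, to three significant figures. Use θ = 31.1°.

1.31

ω = 5.655 rad/s (from 54 rpm).
Crank pin A relative to C: A = (d + r cosθ, r sinθ); lever angle φ = atan2(r sinθ, d + r cosθ).
Differentiating tanφ: φ̇ = rω(d cosθ + r)/(d² + r² + 2dr cosθ).
d² + r² + 2dr cosθ = |CA|² = 0.0393936 m²;  d cosθ + r = +0.18191 m.
|ω_lever| = |0.0503·5.655·+0.18191| / 0.0393936 = 1.3135 rad/s.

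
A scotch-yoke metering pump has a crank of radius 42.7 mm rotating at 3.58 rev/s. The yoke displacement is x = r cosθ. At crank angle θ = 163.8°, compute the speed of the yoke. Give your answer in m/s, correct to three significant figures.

0.268

ω = 22.49 rad/s (from 3.58 rev/s).
x = r cosθ ⇒ ẋ = −rω sinθ.
|v| = rω|sinθ| = 0.0427·22.49·|sin 163.8°| = 0.26797 m/s.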